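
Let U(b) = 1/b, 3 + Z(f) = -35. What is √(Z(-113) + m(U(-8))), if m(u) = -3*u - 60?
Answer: I*√1562/4 ≈ 9.8805*I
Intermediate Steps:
Z(f) = -38 (Z(f) = -3 - 35 = -38)
m(u) = -60 - 3*u
√(Z(-113) + m(U(-8))) = √(-38 + (-60 - 3/(-8))) = √(-38 + (-60 - 3*(-⅛))) = √(-38 + (-60 + 3/8)) = √(-38 - 477/8) = √(-781/8) = I*√1562/4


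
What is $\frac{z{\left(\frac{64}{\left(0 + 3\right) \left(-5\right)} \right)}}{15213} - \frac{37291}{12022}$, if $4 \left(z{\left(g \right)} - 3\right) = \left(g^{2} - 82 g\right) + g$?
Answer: $- \frac{127390163117}{41150404350} \approx -3.0957$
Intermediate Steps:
$z{\left(g \right)} = 3 - \frac{81 g}{4} + \frac{g^{2}}{4}$ ($z{\left(g \right)} = 3 + \frac{\left(g^{2} - 82 g\right) + g}{4} = 3 + \frac{g^{2} - 81 g}{4} = 3 + \left(- \frac{81 g}{4} + \frac{g^{2}}{4}\right) = 3 - \frac{81 g}{4} + \frac{g^{2}}{4}$)
$\frac{z{\left(\frac{64}{\left(0 + 3\right) \left(-5\right)} \right)}}{15213} - \frac{37291}{12022} = \frac{3 - \frac{81 \frac{64}{\left(0 + 3\right) \left(-5\right)}}{4} + \frac{\left(\frac{64}{\left(0 + 3\right) \left(-5\right)}\right)^{2}}{4}}{15213} - \frac{37291}{12022} = \left(3 - \frac{81 \frac{64}{3 \left(-5\right)}}{4} + \frac{\left(\frac{64}{3 \left(-5\right)}\right)^{2}}{4}\right) \frac{1}{15213} - \frac{37291}{12022} = \left(3 - \frac{81 \frac{64}{-15}}{4} + \frac{\left(\frac{64}{-15}\right)^{2}}{4}\right) \frac{1}{15213} - \frac{37291}{12022} = \left(3 - \frac{81 \cdot 64 \left(- \frac{1}{15}\right)}{4} + \frac{\left(64 \left(- \frac{1}{15}\right)\right)^{2}}{4}\right) \frac{1}{15213} - \frac{37291}{12022} = \left(3 - - \frac{432}{5} + \frac{\left(- \frac{64}{15}\right)^{2}}{4}\right) \frac{1}{15213} - \frac{37291}{12022} = \left(3 + \frac{432}{5} + \frac{1}{4} \cdot \frac{4096}{225}\right) \frac{1}{15213} - \frac{37291}{12022} = \left(3 + \frac{432}{5} + \frac{1024}{225}\right) \frac{1}{15213} - \frac{37291}{12022} = \frac{21139}{225} \cdot \frac{1}{15213} - \frac{37291}{12022} = \frac{21139}{3422925} - \frac{37291}{12022} = - \frac{127390163117}{41150404350}$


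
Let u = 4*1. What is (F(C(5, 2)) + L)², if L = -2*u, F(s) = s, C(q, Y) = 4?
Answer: 16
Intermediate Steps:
u = 4
L = -8 (L = -2*4 = -8)
(F(C(5, 2)) + L)² = (4 - 8)² = (-4)² = 16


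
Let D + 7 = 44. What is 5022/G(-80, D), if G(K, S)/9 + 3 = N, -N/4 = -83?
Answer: 558/329 ≈ 1.6960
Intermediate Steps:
D = 37 (D = -7 + 44 = 37)
N = 332 (N = -4*(-83) = 332)
G(K, S) = 2961 (G(K, S) = -27 + 9*332 = -27 + 2988 = 2961)
5022/G(-80, D) = 5022/2961 = 5022*(1/2961) = 558/329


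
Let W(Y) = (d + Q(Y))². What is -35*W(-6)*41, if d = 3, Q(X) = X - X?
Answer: -12915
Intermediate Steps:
Q(X) = 0
W(Y) = 9 (W(Y) = (3 + 0)² = 3² = 9)
-35*W(-6)*41 = -35*9*41 = -315*41 = -12915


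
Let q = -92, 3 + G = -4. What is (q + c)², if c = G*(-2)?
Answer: 6084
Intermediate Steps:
G = -7 (G = -3 - 4 = -7)
c = 14 (c = -7*(-2) = 14)
(q + c)² = (-92 + 14)² = (-78)² = 6084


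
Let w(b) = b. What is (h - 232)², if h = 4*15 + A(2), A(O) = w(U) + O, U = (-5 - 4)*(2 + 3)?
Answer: 46225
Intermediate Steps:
U = -45 (U = -9*5 = -45)
A(O) = -45 + O
h = 17 (h = 4*15 + (-45 + 2) = 60 - 43 = 17)
(h - 232)² = (17 - 232)² = (-215)² = 46225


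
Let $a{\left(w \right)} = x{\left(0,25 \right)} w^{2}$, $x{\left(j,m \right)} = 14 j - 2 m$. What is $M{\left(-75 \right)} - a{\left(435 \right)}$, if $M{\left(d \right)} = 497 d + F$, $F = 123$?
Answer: $9424098$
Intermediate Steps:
$x{\left(j,m \right)} = - 2 m + 14 j$
$M{\left(d \right)} = 123 + 497 d$ ($M{\left(d \right)} = 497 d + 123 = 123 + 497 d$)
$a{\left(w \right)} = - 50 w^{2}$ ($a{\left(w \right)} = \left(\left(-2\right) 25 + 14 \cdot 0\right) w^{2} = \left(-50 + 0\right) w^{2} = - 50 w^{2}$)
$M{\left(-75 \right)} - a{\left(435 \right)} = \left(123 + 497 \left(-75\right)\right) - - 50 \cdot 435^{2} = \left(123 - 37275\right) - \left(-50\right) 189225 = -37152 - -9461250 = -37152 + 9461250 = 9424098$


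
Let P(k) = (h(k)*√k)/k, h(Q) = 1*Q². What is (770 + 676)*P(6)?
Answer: 8676*√6 ≈ 21252.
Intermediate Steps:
h(Q) = Q²
P(k) = k^(3/2) (P(k) = (k²*√k)/k = k^(5/2)/k = k^(3/2))
(770 + 676)*P(6) = (770 + 676)*6^(3/2) = 1446*(6*√6) = 8676*√6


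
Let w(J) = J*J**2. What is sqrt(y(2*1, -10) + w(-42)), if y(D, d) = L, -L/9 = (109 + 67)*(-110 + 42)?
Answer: 6*sqrt(934) ≈ 183.37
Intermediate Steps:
w(J) = J**3
L = 107712 (L = -9*(109 + 67)*(-110 + 42) = -1584*(-68) = -9*(-11968) = 107712)
y(D, d) = 107712
sqrt(y(2*1, -10) + w(-42)) = sqrt(107712 + (-42)**3) = sqrt(107712 - 74088) = sqrt(33624) = 6*sqrt(934)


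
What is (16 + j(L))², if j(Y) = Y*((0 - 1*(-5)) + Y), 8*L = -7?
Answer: 628849/4096 ≈ 153.53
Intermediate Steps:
L = -7/8 (L = (⅛)*(-7) = -7/8 ≈ -0.87500)
j(Y) = Y*(5 + Y) (j(Y) = Y*((0 + 5) + Y) = Y*(5 + Y))
(16 + j(L))² = (16 - 7*(5 - 7/8)/8)² = (16 - 7/8*33/8)² = (16 - 231/64)² = (793/64)² = 628849/4096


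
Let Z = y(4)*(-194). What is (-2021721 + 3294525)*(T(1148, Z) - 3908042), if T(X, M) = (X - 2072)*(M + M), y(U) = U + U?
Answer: -1323647428584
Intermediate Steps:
y(U) = 2*U
Z = -1552 (Z = (2*4)*(-194) = 8*(-194) = -1552)
T(X, M) = 2*M*(-2072 + X) (T(X, M) = (-2072 + X)*(2*M) = 2*M*(-2072 + X))
(-2021721 + 3294525)*(T(1148, Z) - 3908042) = (-2021721 + 3294525)*(2*(-1552)*(-2072 + 1148) - 3908042) = 1272804*(2*(-1552)*(-924) - 3908042) = 1272804*(2868096 - 3908042) = 1272804*(-1039946) = -1323647428584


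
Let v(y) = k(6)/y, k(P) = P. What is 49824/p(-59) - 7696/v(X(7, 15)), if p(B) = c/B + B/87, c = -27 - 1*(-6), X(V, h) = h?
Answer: -143784776/827 ≈ -1.7386e+5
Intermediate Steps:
c = -21 (c = -27 + 6 = -21)
v(y) = 6/y
p(B) = -21/B + B/87
49824/p(-59) - 7696/v(X(7, 15)) = 49824/(-21/(-59) + (1/87)*(-59)) - 7696/(6/15) = 49824/(-21*(-1/59) - 59/87) - 7696/(6*(1/15)) = 49824/(21/59 - 59/87) - 7696/⅖ = 49824/(-1654/5133) - 7696*5/2 = 49824*(-5133/1654) - 19240 = -127873296/827 - 19240 = -143784776/827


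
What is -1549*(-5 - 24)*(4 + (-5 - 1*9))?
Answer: -449210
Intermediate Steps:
-1549*(-5 - 24)*(4 + (-5 - 1*9)) = -(-44921)*(4 + (-5 - 9)) = -(-44921)*(4 - 14) = -(-44921)*(-10) = -1549*290 = -449210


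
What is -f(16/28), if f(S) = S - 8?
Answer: 52/7 ≈ 7.4286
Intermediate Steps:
f(S) = -8 + S
-f(16/28) = -(-8 + 16/28) = -(-8 + 16*(1/28)) = -(-8 + 4/7) = -1*(-52/7) = 52/7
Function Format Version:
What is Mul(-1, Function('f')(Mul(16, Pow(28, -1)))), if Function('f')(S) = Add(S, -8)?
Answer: Rational(52, 7) ≈ 7.4286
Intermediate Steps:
Function('f')(S) = Add(-8, S)
Mul(-1, Function('f')(Mul(16, Pow(28, -1)))) = Mul(-1, Add(-8, Mul(16, Pow(28, -1)))) = Mul(-1, Add(-8, Mul(16, Rational(1, 28)))) = Mul(-1, Add(-8, Rational(4, 7))) = Mul(-1, Rational(-52, 7)) = Rational(52, 7)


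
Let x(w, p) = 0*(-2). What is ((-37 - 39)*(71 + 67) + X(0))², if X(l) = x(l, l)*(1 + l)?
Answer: 109998144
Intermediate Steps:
x(w, p) = 0
X(l) = 0 (X(l) = 0*(1 + l) = 0)
((-37 - 39)*(71 + 67) + X(0))² = ((-37 - 39)*(71 + 67) + 0)² = (-76*138 + 0)² = (-10488 + 0)² = (-10488)² = 109998144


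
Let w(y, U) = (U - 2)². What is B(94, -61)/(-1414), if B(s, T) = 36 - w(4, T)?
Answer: 3933/1414 ≈ 2.7815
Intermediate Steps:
w(y, U) = (-2 + U)²
B(s, T) = 36 - (-2 + T)²
B(94, -61)/(-1414) = (36 - (-2 - 61)²)/(-1414) = (36 - 1*(-63)²)*(-1/1414) = (36 - 1*3969)*(-1/1414) = (36 - 3969)*(-1/1414) = -3933*(-1/1414) = 3933/1414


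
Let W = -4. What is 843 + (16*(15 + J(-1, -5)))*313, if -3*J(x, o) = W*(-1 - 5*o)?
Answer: 236219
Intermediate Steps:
J(x, o) = -4/3 - 20*o/3 (J(x, o) = -(-4)*(-1 - 5*o)/3 = -(4 + 20*o)/3 = -4/3 - 20*o/3)
843 + (16*(15 + J(-1, -5)))*313 = 843 + (16*(15 + (-4/3 - 20/3*(-5))))*313 = 843 + (16*(15 + (-4/3 + 100/3)))*313 = 843 + (16*(15 + 32))*313 = 843 + (16*47)*313 = 843 + 752*313 = 843 + 235376 = 236219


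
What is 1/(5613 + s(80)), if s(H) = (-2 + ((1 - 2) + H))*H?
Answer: 1/11773 ≈ 8.4940e-5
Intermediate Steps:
s(H) = H*(-3 + H) (s(H) = (-2 + (-1 + H))*H = (-3 + H)*H = H*(-3 + H))
1/(5613 + s(80)) = 1/(5613 + 80*(-3 + 80)) = 1/(5613 + 80*77) = 1/(5613 + 6160) = 1/11773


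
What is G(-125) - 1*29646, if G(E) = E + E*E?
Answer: -14146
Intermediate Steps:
G(E) = E + E²
G(-125) - 1*29646 = -125*(1 - 125) - 1*29646 = -125*(-124) - 29646 = 15500 - 29646 = -14146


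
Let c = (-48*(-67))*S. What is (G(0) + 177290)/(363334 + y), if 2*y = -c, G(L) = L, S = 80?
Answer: 88645/117347 ≈ 0.75541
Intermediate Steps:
c = 257280 (c = -48*(-67)*80 = 3216*80 = 257280)
y = -128640 (y = (-1*257280)/2 = (½)*(-257280) = -128640)
(G(0) + 177290)/(363334 + y) = (0 + 177290)/(363334 - 128640) = 177290/234694 = 177290*(1/234694) = 88645/117347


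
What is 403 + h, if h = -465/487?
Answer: 195796/487 ≈ 402.04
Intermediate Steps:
h = -465/487 (h = -465*1/487 = -465/487 ≈ -0.95483)
403 + h = 403 - 465/487 = 195796/487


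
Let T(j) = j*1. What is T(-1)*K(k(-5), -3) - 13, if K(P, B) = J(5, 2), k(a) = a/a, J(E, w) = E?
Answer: -18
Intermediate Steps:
k(a) = 1
K(P, B) = 5
T(j) = j
T(-1)*K(k(-5), -3) - 13 = -1*5 - 13 = -5 - 13 = -18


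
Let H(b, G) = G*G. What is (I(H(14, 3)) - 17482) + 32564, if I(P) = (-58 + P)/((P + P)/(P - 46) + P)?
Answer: 678431/45 ≈ 15076.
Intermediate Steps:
H(b, G) = G²
I(P) = (-58 + P)/(P + 2*P/(-46 + P)) (I(P) = (-58 + P)/((2*P)/(-46 + P) + P) = (-58 + P)/(2*P/(-46 + P) + P) = (-58 + P)/(P + 2*P/(-46 + P)))
(I(H(14, 3)) - 17482) + 32564 = ((2668 + (3²)² - 104*3²)/((3²)*(-44 + 3²)) - 17482) + 32564 = ((2668 + 9² - 104*9)/(9*(-44 + 9)) - 17482) + 32564 = ((⅑)*(2668 + 81 - 936)/(-35) - 17482) + 32564 = ((⅑)*(-1/35)*1813 - 17482) + 32564 = (-259/45 - 17482) + 32564 = -786949/45 + 32564 = 678431/45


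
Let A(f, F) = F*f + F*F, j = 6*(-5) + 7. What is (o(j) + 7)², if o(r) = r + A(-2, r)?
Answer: 312481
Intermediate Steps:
j = -23 (j = -30 + 7 = -23)
A(f, F) = F² + F*f (A(f, F) = F*f + F² = F² + F*f)
o(r) = r + r*(-2 + r) (o(r) = r + r*(r - 2) = r + r*(-2 + r))
(o(j) + 7)² = (-23*(-1 - 23) + 7)² = (-23*(-24) + 7)² = (552 + 7)² = 559² = 312481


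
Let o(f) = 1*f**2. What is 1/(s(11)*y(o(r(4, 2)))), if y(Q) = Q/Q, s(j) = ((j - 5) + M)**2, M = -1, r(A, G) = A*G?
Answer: 1/25 ≈ 0.040000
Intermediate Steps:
s(j) = (-6 + j)**2 (s(j) = ((j - 5) - 1)**2 = ((-5 + j) - 1)**2 = (-6 + j)**2)
o(f) = f**2
y(Q) = 1
1/(s(11)*y(o(r(4, 2)))) = 1/((-6 + 11)**2*1) = 1/(5**2*1) = 1/(25*1) = 1/25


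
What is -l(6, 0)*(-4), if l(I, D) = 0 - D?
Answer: 0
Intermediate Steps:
l(I, D) = -D
-l(6, 0)*(-4) = -(-1)*0*(-4) = -1*0*(-4) = 0*(-4) = 0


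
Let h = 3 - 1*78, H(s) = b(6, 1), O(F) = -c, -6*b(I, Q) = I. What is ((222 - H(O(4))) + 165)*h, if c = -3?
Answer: -29100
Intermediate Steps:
b(I, Q) = -I/6
O(F) = 3 (O(F) = -1*(-3) = 3)
H(s) = -1 (H(s) = -1/6*6 = -1)
h = -75 (h = 3 - 78 = -75)
((222 - H(O(4))) + 165)*h = ((222 - 1*(-1)) + 165)*(-75) = ((222 + 1) + 165)*(-75) = (223 + 165)*(-75) = 388*(-75) = -29100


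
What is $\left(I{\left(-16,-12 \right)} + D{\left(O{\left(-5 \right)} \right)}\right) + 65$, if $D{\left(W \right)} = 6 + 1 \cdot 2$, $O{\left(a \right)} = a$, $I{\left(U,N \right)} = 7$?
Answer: $80$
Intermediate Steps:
$D{\left(W \right)} = 8$ ($D{\left(W \right)} = 6 + 2 = 8$)
$\left(I{\left(-16,-12 \right)} + D{\left(O{\left(-5 \right)} \right)}\right) + 65 = \left(7 + 8\right) + 65 = 15 + 65 = 80$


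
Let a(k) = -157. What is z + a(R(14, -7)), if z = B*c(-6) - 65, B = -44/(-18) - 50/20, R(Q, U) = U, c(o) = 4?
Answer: -2000/9 ≈ -222.22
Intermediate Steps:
B = -1/18 (B = -44*(-1/18) - 50*1/20 = 22/9 - 5/2 = -1/18 ≈ -0.055556)
z = -587/9 (z = -1/18*4 - 65 = -2/9 - 65 = -587/9 ≈ -65.222)
z + a(R(14, -7)) = -587/9 - 157 = -2000/9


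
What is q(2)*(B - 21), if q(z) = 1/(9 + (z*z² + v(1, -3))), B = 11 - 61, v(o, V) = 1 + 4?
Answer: -71/22 ≈ -3.2273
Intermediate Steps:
v(o, V) = 5
B = -50
q(z) = 1/(14 + z³) (q(z) = 1/(9 + (z*z² + 5)) = 1/(9 + (z³ + 5)) = 1/(9 + (5 + z³)) = 1/(14 + z³))
q(2)*(B - 21) = (-50 - 21)/(14 + 2³) = -71/(14 + 8) = -71/22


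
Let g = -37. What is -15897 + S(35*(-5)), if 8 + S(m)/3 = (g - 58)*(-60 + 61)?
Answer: -16206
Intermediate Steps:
S(m) = -309 (S(m) = -24 + 3*((-37 - 58)*(-60 + 61)) = -24 + 3*(-95*1) = -24 + 3*(-95) = -24 - 285 = -309)
-15897 + S(35*(-5)) = -15897 - 309 = -16206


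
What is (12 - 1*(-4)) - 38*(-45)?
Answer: 1726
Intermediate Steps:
(12 - 1*(-4)) - 38*(-45) = (12 + 4) + 1710 = 16 + 1710 = 1726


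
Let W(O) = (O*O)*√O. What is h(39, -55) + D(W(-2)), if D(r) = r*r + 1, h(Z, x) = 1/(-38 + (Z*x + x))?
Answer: -69379/2238 ≈ -31.000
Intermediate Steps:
W(O) = O^(5/2) (W(O) = O²*√O = O^(5/2))
h(Z, x) = 1/(-38 + x + Z*x) (h(Z, x) = 1/(-38 + (x + Z*x)) = 1/(-38 + x + Z*x))
D(r) = 1 + r² (D(r) = r² + 1 = 1 + r²)
h(39, -55) + D(W(-2)) = 1/(-38 - 55 + 39*(-55)) + (1 + ((-2)^(5/2))²) = 1/(-38 - 55 - 2145) + (1 + (4*I*√2)²) = 1/(-2238) + (1 - 32) = -1/2238 - 31 = -69379/2238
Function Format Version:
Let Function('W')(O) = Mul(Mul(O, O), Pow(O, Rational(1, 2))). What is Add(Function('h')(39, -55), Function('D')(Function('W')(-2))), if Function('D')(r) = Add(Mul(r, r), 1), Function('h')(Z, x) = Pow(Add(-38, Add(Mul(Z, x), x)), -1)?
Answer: Rational(-69379, 2238) ≈ -31.000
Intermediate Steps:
Function('W')(O) = Pow(O, Rational(5, 2)) (Function('W')(O) = Mul(Pow(O, 2), Pow(O, Rational(1, 2))) = Pow(O, Rational(5, 2)))
Function('h')(Z, x) = Pow(Add(-38, x, Mul(Z, x)), -1) (Function('h')(Z, x) = Pow(Add(-38, Add(x, Mul(Z, x))), -1) = Pow(Add(-38, x, Mul(Z, x)), -1))
Function('D')(r) = Add(1, Pow(r, 2)) (Function('D')(r) = Add(Pow(r, 2), 1) = Add(1, Pow(r, 2)))
Add(Function('h')(39, -55), Function('D')(Function('W')(-2))) = Add(Pow(Add(-38, -55, Mul(39, -55)), -1), Add(1, Pow(Pow(-2, Rational(5, 2)), 2))) = Add(Pow(Add(-38, -55, -2145), -1), Add(1, Pow(Mul(4, I, Pow(2, Rational(1, 2))), 2))) = Add(Pow(-2238, -1), Add(1, -32)) = Add(Rational(-1, 2238), -31) = Rational(-69379, 2238)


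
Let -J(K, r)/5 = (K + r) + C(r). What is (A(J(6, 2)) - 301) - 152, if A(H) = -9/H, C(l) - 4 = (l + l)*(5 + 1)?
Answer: -9059/20 ≈ -452.95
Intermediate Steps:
C(l) = 4 + 12*l (C(l) = 4 + (l + l)*(5 + 1) = 4 + (2*l)*6 = 4 + 12*l)
J(K, r) = -20 - 65*r - 5*K (J(K, r) = -5*((K + r) + (4 + 12*r)) = -5*(4 + K + 13*r) = -20 - 65*r - 5*K)
(A(J(6, 2)) - 301) - 152 = (-9/(-20 - 65*2 - 5*6) - 301) - 152 = (-9/(-20 - 130 - 30) - 301) - 152 = (-9/(-180) - 301) - 152 = (-9*(-1/180) - 301) - 152 = (1/20 - 301) - 152 = -6019/20 - 152 = -9059/20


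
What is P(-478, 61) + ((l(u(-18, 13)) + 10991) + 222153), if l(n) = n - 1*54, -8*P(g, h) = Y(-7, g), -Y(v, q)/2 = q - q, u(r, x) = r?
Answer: 233072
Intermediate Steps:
Y(v, q) = 0 (Y(v, q) = -2*(q - q) = -2*0 = 0)
P(g, h) = 0 (P(g, h) = -⅛*0 = 0)
l(n) = -54 + n (l(n) = n - 54 = -54 + n)
P(-478, 61) + ((l(u(-18, 13)) + 10991) + 222153) = 0 + (((-54 - 18) + 10991) + 222153) = 0 + ((-72 + 10991) + 222153) = 0 + (10919 + 222153) = 0 + 233072 = 233072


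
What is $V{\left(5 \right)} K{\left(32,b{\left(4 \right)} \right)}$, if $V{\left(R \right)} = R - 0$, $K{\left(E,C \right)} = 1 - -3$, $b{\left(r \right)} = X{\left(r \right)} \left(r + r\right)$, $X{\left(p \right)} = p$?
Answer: $20$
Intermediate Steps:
$b{\left(r \right)} = 2 r^{2}$ ($b{\left(r \right)} = r \left(r + r\right) = r 2 r = 2 r^{2}$)
$K{\left(E,C \right)} = 4$ ($K{\left(E,C \right)} = 1 + 3 = 4$)
$V{\left(R \right)} = R$ ($V{\left(R \right)} = R + 0 = R$)
$V{\left(5 \right)} K{\left(32,b{\left(4 \right)} \right)} = 5 \cdot 4 = 20$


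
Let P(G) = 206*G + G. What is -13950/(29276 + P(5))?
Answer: -13950/30311 ≈ -0.46023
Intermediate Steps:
P(G) = 207*G
-13950/(29276 + P(5)) = -13950/(29276 + 207*5) = -13950/(29276 + 1035) = -13950/30311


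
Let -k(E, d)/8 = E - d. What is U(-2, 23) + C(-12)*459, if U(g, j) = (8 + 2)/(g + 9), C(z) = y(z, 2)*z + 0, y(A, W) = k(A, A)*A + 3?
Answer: -115658/7 ≈ -16523.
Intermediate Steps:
k(E, d) = -8*E + 8*d (k(E, d) = -8*(E - d) = -8*E + 8*d)
y(A, W) = 3 (y(A, W) = (-8*A + 8*A)*A + 3 = 0*A + 3 = 0 + 3 = 3)
C(z) = 3*z (C(z) = 3*z + 0 = 3*z)
U(g, j) = 10/(9 + g)
U(-2, 23) + C(-12)*459 = 10/(9 - 2) + (3*(-12))*459 = 10/7 - 36*459 = 10*(⅐) - 16524 = 10/7 - 16524 = -115658/7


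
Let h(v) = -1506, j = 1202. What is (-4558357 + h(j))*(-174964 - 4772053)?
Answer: 22557719778671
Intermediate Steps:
(-4558357 + h(j))*(-174964 - 4772053) = (-4558357 - 1506)*(-174964 - 4772053) = -4559863*(-4947017) = 22557719778671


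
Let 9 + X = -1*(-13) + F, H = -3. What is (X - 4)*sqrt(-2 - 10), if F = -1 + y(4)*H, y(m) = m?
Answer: -26*I*sqrt(3) ≈ -45.033*I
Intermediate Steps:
F = -13 (F = -1 + 4*(-3) = -1 - 12 = -13)
X = -9 (X = -9 + (-1*(-13) - 13) = -9 + (13 - 13) = -9 + 0 = -9)
(X - 4)*sqrt(-2 - 10) = (-9 - 4)*sqrt(-2 - 10) = -26*I*sqrt(3)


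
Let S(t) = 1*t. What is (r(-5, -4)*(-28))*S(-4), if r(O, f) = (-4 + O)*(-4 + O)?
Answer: 9072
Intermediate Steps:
S(t) = t
r(O, f) = (-4 + O)**2
(r(-5, -4)*(-28))*S(-4) = ((-4 - 5)**2*(-28))*(-4) = ((-9)**2*(-28))*(-4) = (81*(-28))*(-4) = -2268*(-4) = 9072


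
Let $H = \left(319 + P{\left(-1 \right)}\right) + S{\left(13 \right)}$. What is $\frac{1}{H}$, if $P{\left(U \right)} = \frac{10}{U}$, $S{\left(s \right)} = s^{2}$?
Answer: $\frac{1}{478} \approx 0.002092$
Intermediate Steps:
$H = 478$ ($H = \left(319 + \frac{10}{-1}\right) + 13^{2} = \left(319 + 10 \left(-1\right)\right) + 169 = \left(319 - 10\right) + 169 = 309 + 169 = 478$)
$\frac{1}{H} = \frac{1}{478}$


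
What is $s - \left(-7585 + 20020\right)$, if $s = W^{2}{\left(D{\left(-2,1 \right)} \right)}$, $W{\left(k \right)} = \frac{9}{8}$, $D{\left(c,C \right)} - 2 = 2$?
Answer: $- \frac{795759}{64} \approx -12434.0$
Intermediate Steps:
$D{\left(c,C \right)} = 4$ ($D{\left(c,C \right)} = 2 + 2 = 4$)
$W{\left(k \right)} = \frac{9}{8}$ ($W{\left(k \right)} = 9 \cdot \frac{1}{8} = \frac{9}{8}$)
$s = \frac{81}{64}$ ($s = \left(\frac{9}{8}\right)^{2} = \frac{81}{64} \approx 1.2656$)
$s - \left(-7585 + 20020\right) = \frac{81}{64} - \left(-7585 + 20020\right) = \frac{81}{64} - 12435 = - \frac{795759}{64}$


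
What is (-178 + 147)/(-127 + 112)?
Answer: 31/15 ≈ 2.0667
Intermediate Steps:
(-178 + 147)/(-127 + 112) = -31/(-15) = -31*(-1/15) = 31/15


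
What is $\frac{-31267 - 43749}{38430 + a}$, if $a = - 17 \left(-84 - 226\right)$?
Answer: $- \frac{18754}{10925} \approx -1.7166$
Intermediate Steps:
$a = 5270$ ($a = - 17 \left(-84 - 226\right) = \left(-17\right) \left(-310\right) = 5270$)
$\frac{-31267 - 43749}{38430 + a} = \frac{-31267 - 43749}{38430 + 5270} = - \frac{75016}{43700} = \left(-75016\right) \frac{1}{43700} = - \frac{18754}{10925}$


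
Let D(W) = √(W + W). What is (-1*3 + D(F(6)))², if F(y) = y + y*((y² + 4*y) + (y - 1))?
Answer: 801 - 36*√22 ≈ 632.14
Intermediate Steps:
F(y) = y + y*(-1 + y² + 5*y) (F(y) = y + y*((y² + 4*y) + (-1 + y)) = y + y*(-1 + y² + 5*y))
D(W) = √2*√W (D(W) = √(2*W) = √2*√W)
(-1*3 + D(F(6)))² = (-1*3 + √2*√(6²*(5 + 6)))² = (-3 + √2*√(36*11))² = (-3 + √2*√396)² = (-3 + √2*(6*√11))² = (-3 + 6*√22)²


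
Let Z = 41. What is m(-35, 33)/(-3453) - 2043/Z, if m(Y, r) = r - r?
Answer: -2043/41 ≈ -49.829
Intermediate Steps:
m(Y, r) = 0
m(-35, 33)/(-3453) - 2043/Z = 0/(-3453) - 2043/41 = 0*(-1/3453) - 2043*1/41 = 0 - 2043/41 = -2043/41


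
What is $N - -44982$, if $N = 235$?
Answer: $45217$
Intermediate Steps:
$N - -44982 = 235 - -44982 = 235 + 44982 = 45217$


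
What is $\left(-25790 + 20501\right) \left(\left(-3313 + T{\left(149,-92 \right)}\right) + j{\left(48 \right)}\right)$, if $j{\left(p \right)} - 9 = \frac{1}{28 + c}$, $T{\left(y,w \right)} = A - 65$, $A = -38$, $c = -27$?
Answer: $18014334$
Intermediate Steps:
$T{\left(y,w \right)} = -103$ ($T{\left(y,w \right)} = -38 - 65 = -103$)
$j{\left(p \right)} = 10$ ($j{\left(p \right)} = 9 + \frac{1}{28 - 27} = 9 + 1^{-1} = 9 + 1 = 10$)
$\left(-25790 + 20501\right) \left(\left(-3313 + T{\left(149,-92 \right)}\right) + j{\left(48 \right)}\right) = \left(-25790 + 20501\right) \left(\left(-3313 - 103\right) + 10\right) = - 5289 \left(-3416 + 10\right) = \left(-5289\right) \left(-3406\right) = 18014334$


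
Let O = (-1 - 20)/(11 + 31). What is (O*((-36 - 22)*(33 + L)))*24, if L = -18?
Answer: 10440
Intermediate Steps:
O = -1/2 (O = -21/42 = -21*1/42 = -1/2 ≈ -0.50000)
(O*((-36 - 22)*(33 + L)))*24 = -(-36 - 22)*(33 - 18)/2*24 = -(-29)*15*24 = -1/2*(-870)*24 = 435*24 = 10440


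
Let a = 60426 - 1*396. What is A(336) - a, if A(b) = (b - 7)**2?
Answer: 48211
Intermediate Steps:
A(b) = (-7 + b)**2
a = 60030 (a = 60426 - 396 = 60030)
A(336) - a = (-7 + 336)**2 - 1*60030 = 329**2 - 60030 = 108241 - 60030 = 48211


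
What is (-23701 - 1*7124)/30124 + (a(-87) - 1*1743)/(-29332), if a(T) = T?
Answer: -212257995/220899292 ≈ -0.96088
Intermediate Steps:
(-23701 - 1*7124)/30124 + (a(-87) - 1*1743)/(-29332) = (-23701 - 1*7124)/30124 + (-87 - 1*1743)/(-29332) = (-23701 - 7124)*(1/30124) + (-87 - 1743)*(-1/29332) = -30825*1/30124 - 1830*(-1/29332) = -30825/30124 + 915/14666 = -212257995/220899292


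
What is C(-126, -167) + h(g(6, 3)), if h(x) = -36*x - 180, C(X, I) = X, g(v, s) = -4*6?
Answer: 558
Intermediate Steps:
g(v, s) = -24
h(x) = -180 - 36*x
C(-126, -167) + h(g(6, 3)) = -126 + (-180 - 36*(-24)) = -126 + (-180 + 864) = -126 + 684 = 558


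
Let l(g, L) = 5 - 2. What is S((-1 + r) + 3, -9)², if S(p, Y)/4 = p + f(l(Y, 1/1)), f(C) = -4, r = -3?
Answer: 400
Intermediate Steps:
l(g, L) = 3
S(p, Y) = -16 + 4*p (S(p, Y) = 4*(p - 4) = 4*(-4 + p) = -16 + 4*p)
S((-1 + r) + 3, -9)² = (-16 + 4*((-1 - 3) + 3))² = (-16 + 4*(-4 + 3))² = (-16 + 4*(-1))² = (-16 - 4)² = (-20)² = 400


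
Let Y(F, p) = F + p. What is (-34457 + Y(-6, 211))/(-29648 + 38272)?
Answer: -8563/2156 ≈ -3.9717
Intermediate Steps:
(-34457 + Y(-6, 211))/(-29648 + 38272) = (-34457 + (-6 + 211))/(-29648 + 38272) = (-34457 + 205)/8624 = -34252*1/8624 = -8563/2156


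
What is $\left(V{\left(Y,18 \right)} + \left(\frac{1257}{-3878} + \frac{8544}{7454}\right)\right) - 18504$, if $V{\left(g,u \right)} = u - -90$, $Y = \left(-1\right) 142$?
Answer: $- \frac{265871135199}{14453306} \approx -18395.0$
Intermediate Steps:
$Y = -142$
$V{\left(g,u \right)} = 90 + u$ ($V{\left(g,u \right)} = u + 90 = 90 + u$)
$\left(V{\left(Y,18 \right)} + \left(\frac{1257}{-3878} + \frac{8544}{7454}\right)\right) - 18504 = \left(\left(90 + 18\right) + \left(\frac{1257}{-3878} + \frac{8544}{7454}\right)\right) - 18504 = \left(108 + \left(1257 \left(- \frac{1}{3878}\right) + 8544 \cdot \frac{1}{7454}\right)\right) - 18504 = \left(108 + \left(- \frac{1257}{3878} + \frac{4272}{3727}\right)\right) - 18504 = \left(108 + \frac{11881977}{14453306}\right) - 18504 = \frac{1572839025}{14453306} - 18504 = - \frac{265871135199}{14453306}$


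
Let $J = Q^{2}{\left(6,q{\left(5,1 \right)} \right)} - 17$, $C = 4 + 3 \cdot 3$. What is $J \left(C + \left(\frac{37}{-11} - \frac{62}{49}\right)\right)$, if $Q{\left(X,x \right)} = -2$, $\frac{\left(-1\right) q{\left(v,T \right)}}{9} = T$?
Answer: $- \frac{58656}{539} \approx -108.82$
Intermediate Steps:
$q{\left(v,T \right)} = - 9 T$
$C = 13$ ($C = 4 + 9 = 13$)
$J = -13$ ($J = \left(-2\right)^{2} - 17 = 4 - 17 = -13$)
$J \left(C + \left(\frac{37}{-11} - \frac{62}{49}\right)\right) = - 13 \left(13 + \left(\frac{37}{-11} - \frac{62}{49}\right)\right) = - 13 \left(13 + \left(37 \left(- \frac{1}{11}\right) - \frac{62}{49}\right)\right) = - 13 \left(13 - \frac{2495}{539}\right) = \left(-13\right) \frac{4512}{539} = - \frac{58656}{539}$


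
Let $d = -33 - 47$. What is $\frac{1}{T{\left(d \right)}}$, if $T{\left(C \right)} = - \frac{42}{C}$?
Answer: $\frac{40}{21} \approx 1.9048$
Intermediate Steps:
$d = -80$ ($d = -33 - 47 = -80$)
$\frac{1}{T{\left(d \right)}} = \frac{1}{\left(-42\right) \frac{1}{-80}} = \frac{1}{\left(-42\right) \left(- \frac{1}{80}\right)} = \frac{1}{\frac{21}{40}} = \frac{40}{21}$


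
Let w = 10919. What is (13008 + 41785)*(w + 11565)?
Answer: 1231965812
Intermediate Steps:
(13008 + 41785)*(w + 11565) = (13008 + 41785)*(10919 + 11565) = 54793*22484 = 1231965812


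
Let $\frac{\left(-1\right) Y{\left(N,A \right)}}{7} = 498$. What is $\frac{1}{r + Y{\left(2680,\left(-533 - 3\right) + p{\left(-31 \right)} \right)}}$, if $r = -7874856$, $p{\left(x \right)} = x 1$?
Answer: $- \frac{1}{7878342} \approx -1.2693 \cdot 10^{-7}$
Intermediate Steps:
$p{\left(x \right)} = x$
$Y{\left(N,A \right)} = -3486$ ($Y{\left(N,A \right)} = \left(-7\right) 498 = -3486$)
$\frac{1}{r + Y{\left(2680,\left(-533 - 3\right) + p{\left(-31 \right)} \right)}} = \frac{1}{-7874856 - 3486} = \frac{1}{-7878342} = - \frac{1}{7878342}$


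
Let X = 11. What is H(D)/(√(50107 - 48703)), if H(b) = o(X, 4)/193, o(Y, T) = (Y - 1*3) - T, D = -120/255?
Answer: 2*√39/22581 ≈ 0.00055312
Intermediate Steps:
D = -8/17 (D = -120*1/255 = -8/17 ≈ -0.47059)
o(Y, T) = -3 + Y - T (o(Y, T) = (Y - 3) - T = (-3 + Y) - T = -3 + Y - T)
H(b) = 4/193 (H(b) = (-3 + 11 - 1*4)/193 = (-3 + 11 - 4)*(1/193) = 4*(1/193) = 4/193)
H(D)/(√(50107 - 48703)) = 4/(193*(√(50107 - 48703))) = 4/(193*(√1404)) = 4/(193*((6*√39))) = 4*(√39/234)/193 = 2*√39/22581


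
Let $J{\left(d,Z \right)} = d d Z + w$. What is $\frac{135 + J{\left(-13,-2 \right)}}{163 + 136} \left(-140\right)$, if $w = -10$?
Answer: $\frac{29820}{299} \approx 99.732$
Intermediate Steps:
$J{\left(d,Z \right)} = -10 + Z d^{2}$ ($J{\left(d,Z \right)} = d d Z - 10 = d^{2} Z - 10 = Z d^{2} - 10 = -10 + Z d^{2}$)
$\frac{135 + J{\left(-13,-2 \right)}}{163 + 136} \left(-140\right) = \frac{135 - \left(10 + 2 \left(-13\right)^{2}\right)}{163 + 136} \left(-140\right) = \frac{135 - 348}{299} \left(-140\right) = \left(135 - 348\right) \frac{1}{299} \left(-140\right) = \left(-213\right) \frac{1}{299} \left(-140\right) = \left(- \frac{213}{299}\right) \left(-140\right) = \frac{29820}{299}$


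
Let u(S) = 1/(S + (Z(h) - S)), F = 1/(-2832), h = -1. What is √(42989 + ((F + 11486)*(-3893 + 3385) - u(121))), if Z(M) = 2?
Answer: I*√725817655263/354 ≈ 2406.6*I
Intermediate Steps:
F = -1/2832 ≈ -0.00035311
u(S) = ½ (u(S) = 1/(S + (2 - S)) = 1/2 = ½)
√(42989 + ((F + 11486)*(-3893 + 3385) - u(121))) = √(42989 + ((-1/2832 + 11486)*(-3893 + 3385) - 1*½)) = √(42989 + ((32528351/2832)*(-508) - ½)) = √(42989 + (-4131100577/708 - ½)) = √(42989 - 4131100931/708) = √(-4100664719/708) = I*√725817655263/354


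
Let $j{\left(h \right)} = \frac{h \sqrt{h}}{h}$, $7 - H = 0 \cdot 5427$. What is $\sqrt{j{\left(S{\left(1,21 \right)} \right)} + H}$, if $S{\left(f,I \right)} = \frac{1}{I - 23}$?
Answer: $\frac{\sqrt{28 + 2 i \sqrt{2}}}{2} \approx 2.6491 + 0.13346 i$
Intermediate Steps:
$S{\left(f,I \right)} = \frac{1}{-23 + I}$
$H = 7$ ($H = 7 - 0 \cdot 5427 = 7 - 0 = 7 + 0 = 7$)
$j{\left(h \right)} = \sqrt{h}$ ($j{\left(h \right)} = \frac{h^{\frac{3}{2}}}{h} = \sqrt{h}$)
$\sqrt{j{\left(S{\left(1,21 \right)} \right)} + H} = \sqrt{\sqrt{\frac{1}{-23 + 21}} + 7} = \sqrt{\sqrt{\frac{1}{-2}} + 7} = \sqrt{\sqrt{- \frac{1}{2}} + 7} = \sqrt{\frac{i \sqrt{2}}{2} + 7} = \sqrt{7 + \frac{i \sqrt{2}}{2}}$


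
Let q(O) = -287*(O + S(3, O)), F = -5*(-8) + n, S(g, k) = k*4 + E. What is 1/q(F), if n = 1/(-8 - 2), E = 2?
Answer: -2/115661 ≈ -1.7292e-5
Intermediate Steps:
n = -⅒ (n = 1/(-10) = -⅒ ≈ -0.10000)
S(g, k) = 2 + 4*k (S(g, k) = k*4 + 2 = 4*k + 2 = 2 + 4*k)
F = 399/10 (F = -5*(-8) - ⅒ = 40 - ⅒ = 399/10 ≈ 39.900)
q(O) = -574 - 1435*O (q(O) = -287*(O + (2 + 4*O)) = -287*(2 + 5*O) = -574 - 1435*O)
1/q(F) = 1/(-574 - 1435*399/10) = 1/(-574 - 114513/2) = 1/(-115661/2) = -2/115661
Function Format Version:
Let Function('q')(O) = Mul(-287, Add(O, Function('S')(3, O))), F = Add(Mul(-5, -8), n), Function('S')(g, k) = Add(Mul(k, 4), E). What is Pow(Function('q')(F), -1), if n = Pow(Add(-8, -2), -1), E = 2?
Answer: Rational(-2, 115661) ≈ -1.7292e-5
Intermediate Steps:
n = Rational(-1, 10) (n = Pow(-10, -1) = Rational(-1, 10) ≈ -0.10000)
Function('S')(g, k) = Add(2, Mul(4, k)) (Function('S')(g, k) = Add(Mul(k, 4), 2) = Add(Mul(4, k), 2) = Add(2, Mul(4, k)))
F = Rational(399, 10) (F = Add(Mul(-5, -8), Rational(-1, 10)) = Add(40, Rational(-1, 10)) = Rational(399, 10) ≈ 39.900)
Function('q')(O) = Add(-574, Mul(-1435, O)) (Function('q')(O) = Mul(-287, Add(O, Add(2, Mul(4, O)))) = Mul(-287, Add(2, Mul(5, O))) = Add(-574, Mul(-1435, O)))
Pow(Function('q')(F), -1) = Pow(Add(-574, Mul(-1435, Rational(399, 10))), -1) = Pow(Add(-574, Rational(-114513, 2)), -1) = Pow(Rational(-115661, 2), -1) = Rational(-2, 115661)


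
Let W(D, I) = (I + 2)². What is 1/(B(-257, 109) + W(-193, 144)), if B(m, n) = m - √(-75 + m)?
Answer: I/(2*√83 + 21059*I) ≈ 4.7486e-5 + 4.1086e-8*I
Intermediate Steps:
W(D, I) = (2 + I)²
1/(B(-257, 109) + W(-193, 144)) = 1/((-257 - √(-75 - 257)) + (2 + 144)²) = 1/((-257 - √(-332)) + 146²) = 1/((-257 - 2*I*√83) + 21316) = 1/(21059 - 2*I*√83)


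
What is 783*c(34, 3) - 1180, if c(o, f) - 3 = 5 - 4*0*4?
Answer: 5084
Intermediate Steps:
c(o, f) = 8 (c(o, f) = 3 + (5 - 4*0*4) = 3 + (5 + 0*4) = 3 + (5 + 0) = 3 + 5 = 8)
783*c(34, 3) - 1180 = 783*8 - 1180 = 6264 - 1180 = 5084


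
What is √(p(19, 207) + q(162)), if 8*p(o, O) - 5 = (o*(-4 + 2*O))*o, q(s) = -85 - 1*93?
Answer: √293182/4 ≈ 135.37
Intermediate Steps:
q(s) = -178 (q(s) = -85 - 93 = -178)
p(o, O) = 5/8 + o²*(-4 + 2*O)/8 (p(o, O) = 5/8 + ((o*(-4 + 2*O))*o)/8 = 5/8 + (o²*(-4 + 2*O))/8 = 5/8 + o²*(-4 + 2*O)/8)
√(p(19, 207) + q(162)) = √((5/8 - ½*19² + (¼)*207*19²) - 178) = √((5/8 - ½*361 + (¼)*207*361) - 178) = √((5/8 - 361/2 + 74727/4) - 178) = √(148015/8 - 178) = √(146591/8) = √293182/4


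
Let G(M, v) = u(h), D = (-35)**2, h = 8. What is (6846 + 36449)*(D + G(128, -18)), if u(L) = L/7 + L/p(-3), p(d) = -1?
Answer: 52739495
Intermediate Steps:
D = 1225
u(L) = -6*L/7 (u(L) = L/7 + L/(-1) = L*(1/7) + L*(-1) = L/7 - L = -6*L/7)
G(M, v) = -48/7 (G(M, v) = -6/7*8 = -48/7)
(6846 + 36449)*(D + G(128, -18)) = (6846 + 36449)*(1225 - 48/7) = 43295*(8527/7) = 52739495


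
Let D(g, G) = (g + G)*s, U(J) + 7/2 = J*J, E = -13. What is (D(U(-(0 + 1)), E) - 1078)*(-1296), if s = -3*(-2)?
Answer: 1517616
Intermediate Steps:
U(J) = -7/2 + J² (U(J) = -7/2 + J*J = -7/2 + J²)
s = 6
D(g, G) = 6*G + 6*g (D(g, G) = (g + G)*6 = (G + g)*6 = 6*G + 6*g)
(D(U(-(0 + 1)), E) - 1078)*(-1296) = ((6*(-13) + 6*(-7/2 + (-(0 + 1))²)) - 1078)*(-1296) = ((-78 + 6*(-7/2 + (-1*1)²)) - 1078)*(-1296) = ((-78 + 6*(-7/2 + (-1)²)) - 1078)*(-1296) = ((-78 + 6*(-7/2 + 1)) - 1078)*(-1296) = ((-78 + 6*(-5/2)) - 1078)*(-1296) = ((-78 - 15) - 1078)*(-1296) = (-93 - 1078)*(-1296) = -1171*(-1296) = 1517616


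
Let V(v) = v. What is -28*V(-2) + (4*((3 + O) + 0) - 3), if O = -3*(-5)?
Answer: 125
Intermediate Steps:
O = 15
-28*V(-2) + (4*((3 + O) + 0) - 3) = -28*(-2) + (4*((3 + 15) + 0) - 3) = 56 + (4*(18 + 0) - 3) = 56 + (4*18 - 3) = 56 + (72 - 3) = 56 + 69 = 125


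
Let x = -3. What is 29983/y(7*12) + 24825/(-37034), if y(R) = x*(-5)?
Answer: 1110018047/555510 ≈ 1998.2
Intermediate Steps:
y(R) = 15 (y(R) = -3*(-5) = 15)
29983/y(7*12) + 24825/(-37034) = 29983/15 + 24825/(-37034) = 29983*(1/15) + 24825*(-1/37034) = 29983/15 - 24825/37034 = 1110018047/555510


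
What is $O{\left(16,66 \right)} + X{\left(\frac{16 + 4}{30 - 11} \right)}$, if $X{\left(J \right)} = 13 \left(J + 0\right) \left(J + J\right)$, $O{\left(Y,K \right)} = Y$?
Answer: $\frac{16176}{361} \approx 44.809$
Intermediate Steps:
$X{\left(J \right)} = 26 J^{2}$ ($X{\left(J \right)} = 13 J 2 J = 13 \cdot 2 J^{2} = 26 J^{2}$)
$O{\left(16,66 \right)} + X{\left(\frac{16 + 4}{30 - 11} \right)} = 16 + 26 \left(\frac{16 + 4}{30 - 11}\right)^{2} = 16 + 26 \left(\frac{20}{19}\right)^{2} = 16 + 26 \cdot \frac{400}{361} = 16 + \frac{10400}{361} = \frac{16176}{361}$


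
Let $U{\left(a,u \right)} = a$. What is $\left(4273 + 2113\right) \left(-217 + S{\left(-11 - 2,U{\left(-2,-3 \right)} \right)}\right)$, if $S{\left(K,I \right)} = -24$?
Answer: $-1539026$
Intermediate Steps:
$\left(4273 + 2113\right) \left(-217 + S{\left(-11 - 2,U{\left(-2,-3 \right)} \right)}\right) = \left(4273 + 2113\right) \left(-217 - 24\right) = 6386 \left(-241\right) = -1539026$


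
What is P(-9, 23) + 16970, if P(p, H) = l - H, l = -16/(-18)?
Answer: 152531/9 ≈ 16948.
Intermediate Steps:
l = 8/9 (l = -16*(-1/18) = 8/9 ≈ 0.88889)
P(p, H) = 8/9 - H
P(-9, 23) + 16970 = (8/9 - 1*23) + 16970 = (8/9 - 23) + 16970 = -199/9 + 16970 = 152531/9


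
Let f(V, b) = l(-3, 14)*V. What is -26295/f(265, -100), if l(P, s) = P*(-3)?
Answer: -1753/159 ≈ -11.025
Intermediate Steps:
l(P, s) = -3*P
f(V, b) = 9*V (f(V, b) = (-3*(-3))*V = 9*V)
-26295/f(265, -100) = -26295/(9*265) = -26295/2385 = -26295*1/2385 = -1753/159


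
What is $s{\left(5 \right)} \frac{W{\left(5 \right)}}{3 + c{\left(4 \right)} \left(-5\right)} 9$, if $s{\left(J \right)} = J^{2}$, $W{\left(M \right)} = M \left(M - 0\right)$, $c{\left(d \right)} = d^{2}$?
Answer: $- \frac{5625}{77} \approx -73.052$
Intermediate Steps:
$W{\left(M \right)} = M^{2}$ ($W{\left(M \right)} = M \left(M + 0\right) = M M = M^{2}$)
$s{\left(5 \right)} \frac{W{\left(5 \right)}}{3 + c{\left(4 \right)} \left(-5\right)} 9 = 5^{2} \frac{5^{2}}{3 + 4^{2} \left(-5\right)} 9 = 25 \frac{25}{3 + 16 \left(-5\right)} 9 = 25 \frac{25}{3 - 80} \cdot 9 = 25 \frac{25}{-77} \cdot 9 = 25 \cdot 25 \left(- \frac{1}{77}\right) 9 = 25 \left(- \frac{25}{77}\right) 9 = \left(- \frac{625}{77}\right) 9 = - \frac{5625}{77}$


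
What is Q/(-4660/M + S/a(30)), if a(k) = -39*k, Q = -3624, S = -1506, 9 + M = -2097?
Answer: -19080360/18427 ≈ -1035.5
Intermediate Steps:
M = -2106 (M = -9 - 2097 = -2106)
Q/(-4660/M + S/a(30)) = -3624/(-4660/(-2106) - 1506/((-39*30))) = -3624/(-4660*(-1/2106) - 1506/(-1170)) = -3624/(2330/1053 - 1506*(-1/1170)) = -3624/(2330/1053 + 251/195) = -3624/18427/5265 = -3624*5265/18427 = -19080360/18427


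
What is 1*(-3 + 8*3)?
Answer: 21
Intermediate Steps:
1*(-3 + 8*3) = 1*(-3 + 24) = 1*21 = 21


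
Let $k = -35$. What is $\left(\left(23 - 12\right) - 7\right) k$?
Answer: $-140$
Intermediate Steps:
$\left(\left(23 - 12\right) - 7\right) k = \left(\left(23 - 12\right) - 7\right) \left(-35\right) = \left(11 - 7\right) \left(-35\right) = 4 \left(-35\right) = -140$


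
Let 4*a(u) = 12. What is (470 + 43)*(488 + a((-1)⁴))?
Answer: 251883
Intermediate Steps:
a(u) = 3 (a(u) = (¼)*12 = 3)
(470 + 43)*(488 + a((-1)⁴)) = (470 + 43)*(488 + 3) = 513*491 = 251883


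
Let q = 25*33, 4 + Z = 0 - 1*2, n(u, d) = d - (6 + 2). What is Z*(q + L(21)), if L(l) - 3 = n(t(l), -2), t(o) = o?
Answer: -4908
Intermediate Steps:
n(u, d) = -8 + d (n(u, d) = d - 1*8 = d - 8 = -8 + d)
L(l) = -7 (L(l) = 3 + (-8 - 2) = 3 - 10 = -7)
Z = -6 (Z = -4 + (0 - 1*2) = -4 + (0 - 2) = -4 - 2 = -6)
q = 825
Z*(q + L(21)) = -6*(825 - 7) = -6*818 = -4908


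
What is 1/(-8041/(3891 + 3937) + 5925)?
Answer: 7828/46372859 ≈ 0.00016881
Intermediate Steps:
1/(-8041/(3891 + 3937) + 5925) = 1/(-8041/7828 + 5925) = 1/(46372859/7828) = 7828/46372859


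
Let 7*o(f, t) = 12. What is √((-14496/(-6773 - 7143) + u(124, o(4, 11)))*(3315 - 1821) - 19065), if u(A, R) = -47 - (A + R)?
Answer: I*√68061817011/497 ≈ 524.92*I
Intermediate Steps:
o(f, t) = 12/7 (o(f, t) = (⅐)*12 = 12/7)
u(A, R) = -47 - A - R (u(A, R) = -47 + (-A - R) = -47 - A - R)
√((-14496/(-6773 - 7143) + u(124, o(4, 11)))*(3315 - 1821) - 19065) = √((-14496/(-6773 - 7143) + (-47 - 1*124 - 1*12/7))*(3315 - 1821) - 19065) = √((-14496/(-13916) + (-47 - 124 - 12/7))*1494 - 19065) = √((-14496*(-1/13916) - 1209/7)*1494 - 19065) = √((3624/3479 - 1209/7)*1494 - 19065) = √(-597249/3479*1494 - 19065) = √(-892290006/3479 - 19065) = √(-958617141/3479) = I*√68061817011/497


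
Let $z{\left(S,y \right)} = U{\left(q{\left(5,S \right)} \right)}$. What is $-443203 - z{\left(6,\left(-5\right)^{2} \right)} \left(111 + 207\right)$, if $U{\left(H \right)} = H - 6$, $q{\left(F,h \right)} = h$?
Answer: $-443203$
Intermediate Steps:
$U{\left(H \right)} = -6 + H$ ($U{\left(H \right)} = H - 6 = -6 + H$)
$z{\left(S,y \right)} = -6 + S$
$-443203 - z{\left(6,\left(-5\right)^{2} \right)} \left(111 + 207\right) = -443203 - \left(-6 + 6\right) \left(111 + 207\right) = -443203 - 0 \cdot 318 = -443203 - 0 = -443203 + 0 = -443203$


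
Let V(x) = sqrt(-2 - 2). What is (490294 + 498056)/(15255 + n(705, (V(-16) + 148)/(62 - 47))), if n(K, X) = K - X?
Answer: 886742678250/14310379877 + 7412625*I/14310379877 ≈ 61.965 + 0.00051799*I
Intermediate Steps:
V(x) = 2*I (V(x) = sqrt(-4) = 2*I)
(490294 + 498056)/(15255 + n(705, (V(-16) + 148)/(62 - 47))) = (490294 + 498056)/(15255 + (705 - (2*I + 148)/(62 - 47))) = 988350/(15255 + (705 - (148 + 2*I)/15)) = 988350/(15255 + (705 - (148/15 + 2*I/15))) = 988350/(15255 + (705 + (-148/15 - 2*I/15))) = 988350/(15255 + (10427/15 - 2*I/15)) = 988350/(239252/15 - 2*I/15) = 988350*(225*(239252/15 + 2*I/15)/57241519508) = 111189375*(239252/15 + 2*I/15)/28620759754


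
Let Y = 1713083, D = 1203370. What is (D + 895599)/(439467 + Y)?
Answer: 2098969/2152550 ≈ 0.97511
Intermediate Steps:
(D + 895599)/(439467 + Y) = (1203370 + 895599)/(439467 + 1713083) = 2098969/2152550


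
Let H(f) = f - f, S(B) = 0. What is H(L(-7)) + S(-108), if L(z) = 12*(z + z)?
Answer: 0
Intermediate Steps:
L(z) = 24*z (L(z) = 12*(2*z) = 24*z)
H(f) = 0
H(L(-7)) + S(-108) = 0 + 0 = 0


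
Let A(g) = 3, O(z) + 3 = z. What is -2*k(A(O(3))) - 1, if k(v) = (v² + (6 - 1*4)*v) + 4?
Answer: -39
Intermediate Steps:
O(z) = -3 + z
k(v) = 4 + v² + 2*v (k(v) = (v² + (6 - 4)*v) + 4 = (v² + 2*v) + 4 = 4 + v² + 2*v)
-2*k(A(O(3))) - 1 = -2*(4 + 3² + 2*3) - 1 = -2*(4 + 9 + 6) - 1 = -2*19 - 1 = -38 - 1 = -39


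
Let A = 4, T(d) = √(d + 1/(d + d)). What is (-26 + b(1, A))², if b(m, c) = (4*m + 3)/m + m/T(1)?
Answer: (57 - √6)²/9 ≈ 330.64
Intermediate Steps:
T(d) = √(d + 1/(2*d))
b(m, c) = (3 + 4*m)/m + m*√6/3 (b(m, c) = (4*m + 3)/m + m/((√(2/1 + 4*1)/2)) = (3 + 4*m)/m + m/((√(2*1 + 4)/2)) = (3 + 4*m)/m + m/((√(2 + 4)/2)) = (3 + 4*m)/m + m/((√6/2)) = (3 + 4*m)/m + m*(√6/3) = (3 + 4*m)/m + m*√6/3)
(-26 + b(1, A))² = (-26 + (4 + 3/1 + (⅓)*1*√6))² = (-26 + (4 + 3*1 + √6/3))² = (-26 + (4 + 3 + √6/3))² = (-26 + (7 + √6/3))² = (-19 + √6/3)²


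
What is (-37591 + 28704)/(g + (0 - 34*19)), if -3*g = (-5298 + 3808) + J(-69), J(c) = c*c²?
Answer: -26661/328061 ≈ -0.081268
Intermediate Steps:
J(c) = c³
g = 329999/3 (g = -((-5298 + 3808) + (-69)³)/3 = -(-1490 - 328509)/3 = -⅓*(-329999) = 329999/3 ≈ 1.1000e+5)
(-37591 + 28704)/(g + (0 - 34*19)) = (-37591 + 28704)/(329999/3 + (0 - 34*19)) = -8887/(329999/3 + (0 - 646)) = -8887/(329999/3 - 646) = -8887/328061/3 = -8887*3/328061 = -26661/328061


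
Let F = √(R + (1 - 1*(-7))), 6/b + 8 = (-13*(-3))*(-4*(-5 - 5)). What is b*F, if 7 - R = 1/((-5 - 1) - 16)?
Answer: 3*√7282/17072 ≈ 0.014996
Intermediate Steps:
R = 155/22 (R = 7 - 1/((-5 - 1) - 16) = 7 - 1/(-6 - 16) = 7 - 1/(-22) = 7 - 1*(-1/22) = 7 + 1/22 = 155/22 ≈ 7.0455)
b = 3/776 (b = 6/(-8 + (-13*(-3))*(-4*(-5 - 5))) = 6/(-8 + 39*(-4*(-10))) = 6/(-8 + 39*40) = 6/(-8 + 1560) = 6/1552 = 6*(1/1552) = 3/776 ≈ 0.0038660)
F = √7282/22 (F = √(155/22 + (1 - 1*(-7))) = √(155/22 + (1 + 7)) = √(155/22 + 8) = √(331/22) = √7282/22 ≈ 3.8788)
b*F = 3*(√7282/22)/776 = 3*√7282/17072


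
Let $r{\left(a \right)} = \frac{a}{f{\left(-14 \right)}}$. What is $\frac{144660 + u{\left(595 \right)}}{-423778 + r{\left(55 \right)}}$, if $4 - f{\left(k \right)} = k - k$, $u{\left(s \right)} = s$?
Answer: $- \frac{581020}{1695057} \approx -0.34277$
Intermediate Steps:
$f{\left(k \right)} = 4$ ($f{\left(k \right)} = 4 - \left(k - k\right) = 4 - 0 = 4 + 0 = 4$)
$r{\left(a \right)} = \frac{a}{4}$
$\frac{144660 + u{\left(595 \right)}}{-423778 + r{\left(55 \right)}} = \frac{144660 + 595}{-423778 + \frac{1}{4} \cdot 55} = \frac{145255}{-423778 + \frac{55}{4}} = \frac{145255}{- \frac{1695057}{4}} = 145255 \left(- \frac{4}{1695057}\right) = - \frac{581020}{1695057}$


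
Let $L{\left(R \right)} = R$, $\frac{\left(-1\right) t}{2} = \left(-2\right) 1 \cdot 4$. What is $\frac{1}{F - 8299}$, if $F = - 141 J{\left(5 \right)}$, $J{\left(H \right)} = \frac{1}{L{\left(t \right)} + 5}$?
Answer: $- \frac{7}{58140} \approx -0.0001204$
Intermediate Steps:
$t = 16$ ($t = - 2 \left(-2\right) 1 \cdot 4 = - 2 \left(\left(-2\right) 4\right) = \left(-2\right) \left(-8\right) = 16$)
$J{\left(H \right)} = \frac{1}{21}$ ($J{\left(H \right)} = \frac{1}{16 + 5} = \frac{1}{21}$)
$F = - \frac{47}{7}$ ($F = \left(-141\right) \frac{1}{21} = - \frac{47}{7} \approx -6.7143$)
$\frac{1}{F - 8299} = \frac{1}{- \frac{47}{7} - 8299} = \frac{1}{- \frac{58140}{7}} = - \frac{7}{58140}$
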